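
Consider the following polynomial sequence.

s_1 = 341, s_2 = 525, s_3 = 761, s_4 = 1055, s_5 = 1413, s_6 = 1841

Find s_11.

First differences: 184, 236, 294, 358, 428
Second differences: 52, 58, 64, 70
Third differences: 6, 6, 6
The third differences are constant (6).
70 + 6 = 76;  428 + 76 = 504;  1841 + 504 = 2345
76 + 6 = 82;  504 + 82 = 586;  2345 + 586 = 2931
82 + 6 = 88;  586 + 88 = 674;  2931 + 674 = 3605
88 + 6 = 94;  674 + 94 = 768;  3605 + 768 = 4373
94 + 6 = 100;  768 + 100 = 868;  4373 + 868 = 5241

5241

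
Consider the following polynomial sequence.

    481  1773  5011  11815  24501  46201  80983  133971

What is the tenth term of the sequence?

321061

Δ: 1292 , 3238 , 6804 , 12686 , 21700 , 34782 , 52988
Δ²: 1946 , 3566 , 5882 , 9014 , 13082 , 18206
Δ³: 1620 , 2316 , 3132 , 4068 , 5124
Δ⁴: 696 , 816 , 936 , 1056
Δ⁵: 120 , 120 , 120
Constant fifth difference = 120, so extend:
1056 + 120 = 1176;  5124 + 1176 = 6300;  18206 + 6300 = 24506;  52988 + 24506 = 77494;  133971 + 77494 = 211465
1176 + 120 = 1296;  6300 + 1296 = 7596;  24506 + 7596 = 32102;  77494 + 32102 = 109596;  211465 + 109596 = 321061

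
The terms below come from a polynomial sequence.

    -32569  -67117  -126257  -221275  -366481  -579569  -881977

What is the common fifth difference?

D1: -34548, -59140, -95018, -145206, -213088, -302408
D2: -24592, -35878, -50188, -67882, -89320
D3: -11286, -14310, -17694, -21438
D4: -3024, -3384, -3744
D5: -360, -360

-360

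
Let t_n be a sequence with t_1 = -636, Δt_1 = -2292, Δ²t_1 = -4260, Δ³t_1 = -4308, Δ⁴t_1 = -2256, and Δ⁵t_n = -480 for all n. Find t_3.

-9480

Build the table forward from the leading diagonal:
Δ⁵: -480, -480, -480
Δ⁴: -2256, -2736, -3216
Δ³: -4308, -6564, -9300
Δ²: -4260, -8568, -15132
Δ: -2292, -6552, -15120
t: -636, -2928, -9480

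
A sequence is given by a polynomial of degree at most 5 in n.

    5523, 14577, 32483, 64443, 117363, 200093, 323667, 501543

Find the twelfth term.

First differences: 9054, 17906, 31960, 52920, 82730, 123574, 177876
Second differences: 8852, 14054, 20960, 29810, 40844, 54302
Third differences: 5202, 6906, 8850, 11034, 13458
Fourth differences: 1704, 1944, 2184, 2424
Fifth differences: 240, 240, 240
Fifth differences constant at 240.
2424 + 240 = 2664;  13458 + 2664 = 16122;  54302 + 16122 = 70424;  177876 + 70424 = 248300;  501543 + 248300 = 749843
2664 + 240 = 2904;  16122 + 2904 = 19026;  70424 + 19026 = 89450;  248300 + 89450 = 337750;  749843 + 337750 = 1087593
2904 + 240 = 3144;  19026 + 3144 = 22170;  89450 + 22170 = 111620;  337750 + 111620 = 449370;  1087593 + 449370 = 1536963
3144 + 240 = 3384;  22170 + 3384 = 25554;  111620 + 25554 = 137174;  449370 + 137174 = 586544;  1536963 + 586544 = 2123507

2123507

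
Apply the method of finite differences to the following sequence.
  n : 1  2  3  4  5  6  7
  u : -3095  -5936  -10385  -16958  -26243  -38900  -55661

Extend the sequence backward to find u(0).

Δ: -2841, -4449, -6573, -9285, -12657, -16761
Δ²: -1608, -2124, -2712, -3372, -4104
Δ³: -516, -588, -660, -732
Δ⁴: -72, -72, -72
The fourth differences are constant at -72.
Work back: -516 + 72 = -444;  -1608 + 444 = -1164;  -2841 + 1164 = -1677;  -3095 + 1677 = -1418

-1418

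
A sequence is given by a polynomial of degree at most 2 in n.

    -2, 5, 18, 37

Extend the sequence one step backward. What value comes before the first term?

Δ: 7  13  19
Δ²: 6  6
The second differences are constant at 6.
Work back: 7 − 6 = 1;  -2 − 1 = -3

-3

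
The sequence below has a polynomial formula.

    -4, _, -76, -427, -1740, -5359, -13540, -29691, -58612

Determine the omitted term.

-15

Using the last 7 terms:
-351  -1313  -3619  -8181  -16151  -28921
-962  -2306  -4562  -7970  -12770
-1344  -2256  -3408  -4800
-912  -1152  -1392
-240  -240
Constant fifth difference = -240.
Extend backward: -912 + 240 = -672;  -1344 + 672 = -672;  -962 + 672 = -290;  -351 + 290 = -61;  -76 + 61 = -15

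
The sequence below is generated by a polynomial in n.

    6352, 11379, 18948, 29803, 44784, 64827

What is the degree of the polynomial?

4

5027, 7569, 10855, 14981, 20043
2542, 3286, 4126, 5062
744, 840, 936
96, 96
The fourth differences are constant, so the polynomial has degree 4.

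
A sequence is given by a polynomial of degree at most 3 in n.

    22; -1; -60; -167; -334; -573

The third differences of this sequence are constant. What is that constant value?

-12

Δ: -23, -59, -107, -167, -239
Δ²: -36, -48, -60, -72
Δ³: -12, -12, -12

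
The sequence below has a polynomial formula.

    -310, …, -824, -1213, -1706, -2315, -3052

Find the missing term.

-527

Using the last 5 terms:
First differences: -389  -493  -609  -737
Second differences: -104  -116  -128
Third differences: -12  -12
Constant third difference = -12.
Extend backward: -104 + 12 = -92;  -389 + 92 = -297;  -824 + 297 = -527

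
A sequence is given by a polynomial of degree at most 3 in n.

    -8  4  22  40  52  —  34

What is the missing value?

Using the first 5 terms:
12  18  18  12
6  0  -6
-6  -6
Constant third difference = -6.
Extend forward: -6 − 6 = -12;  12 − 12 = 0;  52 + 0 = 52

52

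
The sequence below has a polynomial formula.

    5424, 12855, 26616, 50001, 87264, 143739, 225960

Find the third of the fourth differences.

1200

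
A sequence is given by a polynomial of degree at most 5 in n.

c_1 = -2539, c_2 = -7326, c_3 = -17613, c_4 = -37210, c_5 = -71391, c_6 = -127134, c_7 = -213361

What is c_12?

D1: -4787 , -10287 , -19597 , -34181 , -55743 , -86227
D2: -5500 , -9310 , -14584 , -21562 , -30484
D3: -3810 , -5274 , -6978 , -8922
D4: -1464 , -1704 , -1944
D5: -240 , -240
The fifth differences are constant (-240).
-1944 − 240 = -2184;  -8922 − 2184 = -11106;  -30484 − 11106 = -41590;  -86227 − 41590 = -127817;  -213361 − 127817 = -341178
-2184 − 240 = -2424;  -11106 − 2424 = -13530;  -41590 − 13530 = -55120;  -127817 − 55120 = -182937;  -341178 − 182937 = -524115
-2424 − 240 = -2664;  -13530 − 2664 = -16194;  -55120 − 16194 = -71314;  -182937 − 71314 = -254251;  -524115 − 254251 = -778366
-2664 − 240 = -2904;  -16194 − 2904 = -19098;  -71314 − 19098 = -90412;  -254251 − 90412 = -344663;  -778366 − 344663 = -1123029
-2904 − 240 = -3144;  -19098 − 3144 = -22242;  -90412 − 22242 = -112654;  -344663 − 112654 = -457317;  -1123029 − 457317 = -1580346

-1580346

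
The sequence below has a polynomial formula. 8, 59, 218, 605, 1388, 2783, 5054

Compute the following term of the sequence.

First differences: 51, 159, 387, 783, 1395, 2271
Second differences: 108, 228, 396, 612, 876
Third differences: 120, 168, 216, 264
Fourth differences: 48, 48, 48
Fourth differences constant at 48.
264 + 48 = 312;  876 + 312 = 1188;  2271 + 1188 = 3459;  5054 + 3459 = 8513

8513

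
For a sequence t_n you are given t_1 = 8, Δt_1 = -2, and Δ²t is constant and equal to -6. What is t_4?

Build the table forward from the leading diagonal:
Δ²: -6, -6, -6, -6
Δ: -2, -8, -14, -20
t: 8, 6, -2, -16

-16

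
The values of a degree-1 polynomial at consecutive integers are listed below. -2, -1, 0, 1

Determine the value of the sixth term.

3

Δ: 1, 1, 1
The first differences are constant (1).
1 + 1 = 2
2 + 1 = 3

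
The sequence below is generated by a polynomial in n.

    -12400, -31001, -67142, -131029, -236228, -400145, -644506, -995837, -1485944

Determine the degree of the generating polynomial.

5

Δ: -18601, -36141, -63887, -105199, -163917, -244361, -351331, -490107
Δ²: -17540, -27746, -41312, -58718, -80444, -106970, -138776
Δ³: -10206, -13566, -17406, -21726, -26526, -31806
Δ⁴: -3360, -3840, -4320, -4800, -5280
Δ⁵: -480, -480, -480, -480
The fifth differences are constant, so the polynomial has degree 5.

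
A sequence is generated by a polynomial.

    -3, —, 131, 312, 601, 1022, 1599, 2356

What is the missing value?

34

Using the last 6 terms:
181, 289, 421, 577, 757
108, 132, 156, 180
24, 24, 24
Constant third difference = 24.
Extend backward: 108 − 24 = 84;  181 − 84 = 97;  131 − 97 = 34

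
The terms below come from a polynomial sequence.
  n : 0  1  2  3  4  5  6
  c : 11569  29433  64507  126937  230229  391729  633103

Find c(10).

3008739

Δ: 17864  35074  62430  103292  161500  241374
Δ²: 17210  27356  40862  58208  79874
Δ³: 10146  13506  17346  21666
Δ⁴: 3360  3840  4320
Δ⁵: 480  480
Constant fifth difference = 480, so extend:
4320 + 480 = 4800;  21666 + 4800 = 26466;  79874 + 26466 = 106340;  241374 + 106340 = 347714;  633103 + 347714 = 980817
4800 + 480 = 5280;  26466 + 5280 = 31746;  106340 + 31746 = 138086;  347714 + 138086 = 485800;  980817 + 485800 = 1466617
5280 + 480 = 5760;  31746 + 5760 = 37506;  138086 + 37506 = 175592;  485800 + 175592 = 661392;  1466617 + 661392 = 2128009
5760 + 480 = 6240;  37506 + 6240 = 43746;  175592 + 43746 = 219338;  661392 + 219338 = 880730;  2128009 + 880730 = 3008739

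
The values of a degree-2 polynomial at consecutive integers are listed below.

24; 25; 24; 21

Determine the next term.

16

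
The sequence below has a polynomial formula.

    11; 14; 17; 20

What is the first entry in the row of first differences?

D1: 3, 3, 3

3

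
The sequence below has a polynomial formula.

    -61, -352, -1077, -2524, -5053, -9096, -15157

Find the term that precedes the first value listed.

D1: -291  -725  -1447  -2529  -4043  -6061
D2: -434  -722  -1082  -1514  -2018
D3: -288  -360  -432  -504
D4: -72  -72  -72
The fourth differences are constant at -72.
Work back: -288 + 72 = -216;  -434 + 216 = -218;  -291 + 218 = -73;  -61 + 73 = 12

12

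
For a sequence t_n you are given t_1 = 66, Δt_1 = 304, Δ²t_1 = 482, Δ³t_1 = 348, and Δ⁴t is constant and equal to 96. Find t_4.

2772

Build the table forward from the leading diagonal:
D4: 96  96  96  96
D3: 348  444  540  636
D2: 482  830  1274  1814
D1: 304  786  1616  2890
t: 66  370  1156  2772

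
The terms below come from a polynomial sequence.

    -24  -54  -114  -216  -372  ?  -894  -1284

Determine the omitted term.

Using the first 5 terms:
-30  -60  -102  -156
-30  -42  -54
-12  -12
Constant third difference = -12.
Extend forward: -54 − 12 = -66;  -156 − 66 = -222;  -372 − 222 = -594

-594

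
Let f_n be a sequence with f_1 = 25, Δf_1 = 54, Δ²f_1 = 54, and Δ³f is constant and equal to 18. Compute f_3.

187

Build the table forward from the leading diagonal:
D3: 18, 18, 18
D2: 54, 72, 90
D1: 54, 108, 180
f: 25, 79, 187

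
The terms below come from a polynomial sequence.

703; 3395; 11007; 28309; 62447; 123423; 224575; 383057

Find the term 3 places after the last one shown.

D1: 2692  7612  17302  34138  60976  101152  158482
D2: 4920  9690  16836  26838  40176  57330
D3: 4770  7146  10002  13338  17154
D4: 2376  2856  3336  3816
D5: 480  480  480
Fifth differences constant at 480.
3816 + 480 = 4296;  17154 + 4296 = 21450;  57330 + 21450 = 78780;  158482 + 78780 = 237262;  383057 + 237262 = 620319
4296 + 480 = 4776;  21450 + 4776 = 26226;  78780 + 26226 = 105006;  237262 + 105006 = 342268;  620319 + 342268 = 962587
4776 + 480 = 5256;  26226 + 5256 = 31482;  105006 + 31482 = 136488;  342268 + 136488 = 478756;  962587 + 478756 = 1441343

1441343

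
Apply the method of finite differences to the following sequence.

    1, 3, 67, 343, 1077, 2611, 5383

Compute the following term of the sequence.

First differences: 2  64  276  734  1534  2772
Second differences: 62  212  458  800  1238
Third differences: 150  246  342  438
Fourth differences: 96  96  96
The fourth differences are constant (96).
438 + 96 = 534;  1238 + 534 = 1772;  2772 + 1772 = 4544;  5383 + 4544 = 9927

9927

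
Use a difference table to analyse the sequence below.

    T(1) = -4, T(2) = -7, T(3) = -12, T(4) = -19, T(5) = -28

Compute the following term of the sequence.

-39

Δ: -3, -5, -7, -9
Δ²: -2, -2, -2
Second differences constant at -2.
-9 − 2 = -11;  -28 − 11 = -39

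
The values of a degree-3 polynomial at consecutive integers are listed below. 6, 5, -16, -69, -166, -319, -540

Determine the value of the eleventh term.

-2344

D1: -1, -21, -53, -97, -153, -221
D2: -20, -32, -44, -56, -68
D3: -12, -12, -12, -12
The third differences are constant (-12).
-68 − 12 = -80;  -221 − 80 = -301;  -540 − 301 = -841
-80 − 12 = -92;  -301 − 92 = -393;  -841 − 393 = -1234
-92 − 12 = -104;  -393 − 104 = -497;  -1234 − 497 = -1731
-104 − 12 = -116;  -497 − 116 = -613;  -1731 − 613 = -2344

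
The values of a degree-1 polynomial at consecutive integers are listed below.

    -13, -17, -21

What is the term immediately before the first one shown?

-4  -4
The first differences are constant at -4.
Work back: -13 + 4 = -9

-9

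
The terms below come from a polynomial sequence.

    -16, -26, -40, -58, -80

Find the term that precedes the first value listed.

-10

First differences: -10  -14  -18  -22
Second differences: -4  -4  -4
The second differences are constant at -4.
Work back: -10 + 4 = -6;  -16 + 6 = -10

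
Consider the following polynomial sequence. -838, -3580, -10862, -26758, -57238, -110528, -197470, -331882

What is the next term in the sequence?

D1: -2742 , -7282 , -15896 , -30480 , -53290 , -86942 , -134412
D2: -4540 , -8614 , -14584 , -22810 , -33652 , -47470
D3: -4074 , -5970 , -8226 , -10842 , -13818
D4: -1896 , -2256 , -2616 , -2976
D5: -360 , -360 , -360
Fifth differences constant at -360.
-2976 − 360 = -3336;  -13818 − 3336 = -17154;  -47470 − 17154 = -64624;  -134412 − 64624 = -199036;  -331882 − 199036 = -530918

-530918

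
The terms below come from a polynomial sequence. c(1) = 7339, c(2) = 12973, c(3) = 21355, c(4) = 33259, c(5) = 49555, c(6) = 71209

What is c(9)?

D1: 5634 , 8382 , 11904 , 16296 , 21654
D2: 2748 , 3522 , 4392 , 5358
D3: 774 , 870 , 966
D4: 96 , 96
Constant fourth difference = 96, so extend:
966 + 96 = 1062;  5358 + 1062 = 6420;  21654 + 6420 = 28074;  71209 + 28074 = 99283
1062 + 96 = 1158;  6420 + 1158 = 7578;  28074 + 7578 = 35652;  99283 + 35652 = 134935
1158 + 96 = 1254;  7578 + 1254 = 8832;  35652 + 8832 = 44484;  134935 + 44484 = 179419

179419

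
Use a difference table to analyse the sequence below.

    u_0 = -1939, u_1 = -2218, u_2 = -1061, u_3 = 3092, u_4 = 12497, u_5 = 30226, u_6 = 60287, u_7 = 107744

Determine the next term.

D1: -279  1157  4153  9405  17729  30061  47457
D2: 1436  2996  5252  8324  12332  17396
D3: 1560  2256  3072  4008  5064
D4: 696  816  936  1056
D5: 120  120  120
Constant fifth difference = 120, so extend:
1056 + 120 = 1176;  5064 + 1176 = 6240;  17396 + 6240 = 23636;  47457 + 23636 = 71093;  107744 + 71093 = 178837

178837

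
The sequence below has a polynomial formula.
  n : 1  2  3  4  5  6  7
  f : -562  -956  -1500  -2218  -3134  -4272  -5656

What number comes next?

First differences: -394, -544, -718, -916, -1138, -1384
Second differences: -150, -174, -198, -222, -246
Third differences: -24, -24, -24, -24
The third differences are constant (-24).
-246 − 24 = -270;  -1384 − 270 = -1654;  -5656 − 1654 = -7310

-7310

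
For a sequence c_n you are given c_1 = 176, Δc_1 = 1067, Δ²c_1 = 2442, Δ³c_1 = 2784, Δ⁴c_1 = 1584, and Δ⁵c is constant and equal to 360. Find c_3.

4752

Build the table forward from the leading diagonal:
Δ⁵: 360  360  360
Δ⁴: 1584  1944  2304
Δ³: 2784  4368  6312
Δ²: 2442  5226  9594
Δ: 1067  3509  8735
c: 176  1243  4752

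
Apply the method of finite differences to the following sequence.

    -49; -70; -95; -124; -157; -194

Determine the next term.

D1: -21, -25, -29, -33, -37
D2: -4, -4, -4, -4
Constant second difference = -4, so extend:
-37 − 4 = -41;  -194 − 41 = -235

-235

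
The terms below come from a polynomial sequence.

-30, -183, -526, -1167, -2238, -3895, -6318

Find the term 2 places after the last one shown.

-14302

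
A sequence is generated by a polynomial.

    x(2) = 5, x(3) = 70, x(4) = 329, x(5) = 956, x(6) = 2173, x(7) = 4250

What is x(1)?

8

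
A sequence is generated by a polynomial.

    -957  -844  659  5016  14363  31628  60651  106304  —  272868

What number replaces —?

174611

Using the first 8 terms:
D1: 113, 1503, 4357, 9347, 17265, 29023, 45653
D2: 1390, 2854, 4990, 7918, 11758, 16630
D3: 1464, 2136, 2928, 3840, 4872
D4: 672, 792, 912, 1032
D5: 120, 120, 120
Constant fifth difference = 120.
Extend forward: 1032 + 120 = 1152;  4872 + 1152 = 6024;  16630 + 6024 = 22654;  45653 + 22654 = 68307;  106304 + 68307 = 174611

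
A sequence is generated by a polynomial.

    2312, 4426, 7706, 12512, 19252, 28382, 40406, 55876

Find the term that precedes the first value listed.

1052

2114  3280  4806  6740  9130  12024  15470
1166  1526  1934  2390  2894  3446
360  408  456  504  552
48  48  48  48
The fourth differences are constant at 48.
Work back: 360 − 48 = 312;  1166 − 312 = 854;  2114 − 854 = 1260;  2312 − 1260 = 1052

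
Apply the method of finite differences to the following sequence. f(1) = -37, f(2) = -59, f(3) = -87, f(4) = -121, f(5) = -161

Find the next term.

First differences: -22, -28, -34, -40
Second differences: -6, -6, -6
The second differences are constant (-6).
-40 − 6 = -46;  -161 − 46 = -207

-207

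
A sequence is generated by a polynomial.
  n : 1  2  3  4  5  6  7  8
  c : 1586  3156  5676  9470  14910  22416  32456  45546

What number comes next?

62250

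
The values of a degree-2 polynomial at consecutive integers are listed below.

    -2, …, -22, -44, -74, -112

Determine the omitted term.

Using the last 4 terms:
First differences: -22, -30, -38
Second differences: -8, -8
Constant second difference = -8.
Extend backward: -22 + 8 = -14;  -22 + 14 = -8

-8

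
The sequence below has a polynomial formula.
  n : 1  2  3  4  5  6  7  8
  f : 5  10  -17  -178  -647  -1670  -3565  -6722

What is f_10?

5, -27, -161, -469, -1023, -1895, -3157
-32, -134, -308, -554, -872, -1262
-102, -174, -246, -318, -390
-72, -72, -72, -72
The fourth differences are constant (-72).
-390 − 72 = -462;  -1262 − 462 = -1724;  -3157 − 1724 = -4881;  -6722 − 4881 = -11603
-462 − 72 = -534;  -1724 − 534 = -2258;  -4881 − 2258 = -7139;  -11603 − 7139 = -18742

-18742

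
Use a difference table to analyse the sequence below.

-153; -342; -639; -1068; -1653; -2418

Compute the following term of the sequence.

-3387

D1: -189 , -297 , -429 , -585 , -765
D2: -108 , -132 , -156 , -180
D3: -24 , -24 , -24
Constant third difference = -24, so extend:
-180 − 24 = -204;  -765 − 204 = -969;  -2418 − 969 = -3387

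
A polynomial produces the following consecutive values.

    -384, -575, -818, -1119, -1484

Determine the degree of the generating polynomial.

First differences: -191, -243, -301, -365
Second differences: -52, -58, -64
Third differences: -6, -6
The third differences are constant, so the polynomial has degree 3.

3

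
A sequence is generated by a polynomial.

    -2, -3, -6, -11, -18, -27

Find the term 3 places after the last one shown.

-66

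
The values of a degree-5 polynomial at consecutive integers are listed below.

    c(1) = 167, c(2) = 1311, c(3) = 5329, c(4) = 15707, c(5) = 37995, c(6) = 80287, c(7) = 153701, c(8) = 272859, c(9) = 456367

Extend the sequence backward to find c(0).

D1: 1144  4018  10378  22288  42292  73414  119158  183508
D2: 2874  6360  11910  20004  31122  45744  64350
D3: 3486  5550  8094  11118  14622  18606
D4: 2064  2544  3024  3504  3984
D5: 480  480  480  480
The fifth differences are constant at 480.
Work back: 2064 − 480 = 1584;  3486 − 1584 = 1902;  2874 − 1902 = 972;  1144 − 972 = 172;  167 − 172 = -5

-5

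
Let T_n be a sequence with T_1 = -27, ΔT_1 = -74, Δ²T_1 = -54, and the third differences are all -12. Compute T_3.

Build the table forward from the leading diagonal:
Third differences: -12  -12  -12
Second differences: -54  -66  -78
First differences: -74  -128  -194
T: -27  -101  -229

-229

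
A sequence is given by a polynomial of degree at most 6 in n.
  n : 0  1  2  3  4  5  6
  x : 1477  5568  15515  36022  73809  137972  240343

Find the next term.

D1: 4091  9947  20507  37787  64163  102371
D2: 5856  10560  17280  26376  38208
D3: 4704  6720  9096  11832
D4: 2016  2376  2736
D5: 360  360
The fifth differences are constant (360).
2736 + 360 = 3096;  11832 + 3096 = 14928;  38208 + 14928 = 53136;  102371 + 53136 = 155507;  240343 + 155507 = 395850

395850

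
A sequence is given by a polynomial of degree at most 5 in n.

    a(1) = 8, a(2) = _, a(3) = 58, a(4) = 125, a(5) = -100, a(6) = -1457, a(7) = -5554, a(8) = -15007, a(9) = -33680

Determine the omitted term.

Using the last 7 terms:
Δ: 67, -225, -1357, -4097, -9453, -18673
Δ²: -292, -1132, -2740, -5356, -9220
Δ³: -840, -1608, -2616, -3864
Δ⁴: -768, -1008, -1248
Δ⁵: -240, -240
Constant fifth difference = -240.
Extend backward: -768 + 240 = -528;  -840 + 528 = -312;  -292 + 312 = 20;  67 − 20 = 47;  58 − 47 = 11

11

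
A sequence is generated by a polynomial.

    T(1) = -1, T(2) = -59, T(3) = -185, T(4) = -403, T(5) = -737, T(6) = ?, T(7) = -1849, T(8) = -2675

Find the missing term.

Using the first 5 terms:
D1: -58, -126, -218, -334
D2: -68, -92, -116
D3: -24, -24
Constant third difference = -24.
Extend forward: -116 − 24 = -140;  -334 − 140 = -474;  -737 − 474 = -1211

-1211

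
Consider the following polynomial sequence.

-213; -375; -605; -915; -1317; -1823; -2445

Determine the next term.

-3195

-162 , -230 , -310 , -402 , -506 , -622
-68 , -80 , -92 , -104 , -116
-12 , -12 , -12 , -12
Third differences constant at -12.
-116 − 12 = -128;  -622 − 128 = -750;  -2445 − 750 = -3195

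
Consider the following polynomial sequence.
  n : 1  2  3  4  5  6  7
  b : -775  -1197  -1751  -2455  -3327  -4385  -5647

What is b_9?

-8855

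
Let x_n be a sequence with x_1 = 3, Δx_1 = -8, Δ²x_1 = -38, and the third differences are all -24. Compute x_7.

-1095

Build the table forward from the leading diagonal:
Δ³: -24, -24, -24, -24, -24, -24, -24
Δ²: -38, -62, -86, -110, -134, -158, -182
Δ: -8, -46, -108, -194, -304, -438, -596
x: 3, -5, -51, -159, -353, -657, -1095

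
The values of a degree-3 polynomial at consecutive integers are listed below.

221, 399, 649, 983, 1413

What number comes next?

D1: 178  250  334  430
D2: 72  84  96
D3: 12  12
The third differences are constant (12).
96 + 12 = 108;  430 + 108 = 538;  1413 + 538 = 1951

1951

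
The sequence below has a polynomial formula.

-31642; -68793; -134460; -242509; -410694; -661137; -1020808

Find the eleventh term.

-4287732

First differences: -37151 , -65667 , -108049 , -168185 , -250443 , -359671
Second differences: -28516 , -42382 , -60136 , -82258 , -109228
Third differences: -13866 , -17754 , -22122 , -26970
Fourth differences: -3888 , -4368 , -4848
Fifth differences: -480 , -480
Fifth differences constant at -480.
-4848 − 480 = -5328;  -26970 − 5328 = -32298;  -109228 − 32298 = -141526;  -359671 − 141526 = -501197;  -1020808 − 501197 = -1522005
-5328 − 480 = -5808;  -32298 − 5808 = -38106;  -141526 − 38106 = -179632;  -501197 − 179632 = -680829;  -1522005 − 680829 = -2202834
-5808 − 480 = -6288;  -38106 − 6288 = -44394;  -179632 − 44394 = -224026;  -680829 − 224026 = -904855;  -2202834 − 904855 = -3107689
-6288 − 480 = -6768;  -44394 − 6768 = -51162;  -224026 − 51162 = -275188;  -904855 − 275188 = -1180043;  -3107689 − 1180043 = -4287732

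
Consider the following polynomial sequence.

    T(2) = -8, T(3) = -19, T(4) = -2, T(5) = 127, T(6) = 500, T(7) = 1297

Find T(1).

-5

Δ: -11  17  129  373  797
Δ²: 28  112  244  424
Δ³: 84  132  180
Δ⁴: 48  48
The fourth differences are constant at 48.
Work back: 84 − 48 = 36;  28 − 36 = -8;  -11 + 8 = -3;  -8 + 3 = -5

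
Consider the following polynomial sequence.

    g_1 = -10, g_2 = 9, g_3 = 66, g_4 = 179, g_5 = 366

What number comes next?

645

Δ: 19, 57, 113, 187
Δ²: 38, 56, 74
Δ³: 18, 18
The third differences are constant (18).
74 + 18 = 92;  187 + 92 = 279;  366 + 279 = 645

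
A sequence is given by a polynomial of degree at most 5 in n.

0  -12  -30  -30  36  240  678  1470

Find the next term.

2760

-12 , -18 , 0 , 66 , 204 , 438 , 792
-6 , 18 , 66 , 138 , 234 , 354
24 , 48 , 72 , 96 , 120
24 , 24 , 24 , 24
The fourth differences are constant (24).
120 + 24 = 144;  354 + 144 = 498;  792 + 498 = 1290;  1470 + 1290 = 2760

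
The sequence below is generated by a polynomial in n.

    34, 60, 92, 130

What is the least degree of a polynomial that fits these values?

2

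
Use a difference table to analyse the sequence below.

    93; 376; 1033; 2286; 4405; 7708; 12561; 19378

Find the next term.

283 , 657 , 1253 , 2119 , 3303 , 4853 , 6817
374 , 596 , 866 , 1184 , 1550 , 1964
222 , 270 , 318 , 366 , 414
48 , 48 , 48 , 48
Constant fourth difference = 48, so extend:
414 + 48 = 462;  1964 + 462 = 2426;  6817 + 2426 = 9243;  19378 + 9243 = 28621

28621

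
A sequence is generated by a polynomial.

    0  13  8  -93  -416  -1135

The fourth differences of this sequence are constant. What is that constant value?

-48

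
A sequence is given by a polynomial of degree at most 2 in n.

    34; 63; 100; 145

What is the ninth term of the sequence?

First differences: 29, 37, 45
Second differences: 8, 8
Second differences constant at 8.
45 + 8 = 53;  145 + 53 = 198
53 + 8 = 61;  198 + 61 = 259
61 + 8 = 69;  259 + 69 = 328
69 + 8 = 77;  328 + 77 = 405
77 + 8 = 85;  405 + 85 = 490

490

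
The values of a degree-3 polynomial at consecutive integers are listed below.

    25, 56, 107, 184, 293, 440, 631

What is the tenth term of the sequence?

D1: 31, 51, 77, 109, 147, 191
D2: 20, 26, 32, 38, 44
D3: 6, 6, 6, 6
The third differences are constant (6).
44 + 6 = 50;  191 + 50 = 241;  631 + 241 = 872
50 + 6 = 56;  241 + 56 = 297;  872 + 297 = 1169
56 + 6 = 62;  297 + 62 = 359;  1169 + 359 = 1528

1528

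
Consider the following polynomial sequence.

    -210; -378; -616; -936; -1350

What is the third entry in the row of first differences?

-320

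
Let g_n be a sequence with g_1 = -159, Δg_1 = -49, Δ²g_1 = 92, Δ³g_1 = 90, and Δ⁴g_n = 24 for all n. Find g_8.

5420

Build the table forward from the leading diagonal:
D4: 24, 24, 24, 24, 24, 24, 24, 24
D3: 90, 114, 138, 162, 186, 210, 234, 258
D2: 92, 182, 296, 434, 596, 782, 992, 1226
D1: -49, 43, 225, 521, 955, 1551, 2333, 3325
g: -159, -208, -165, 60, 581, 1536, 3087, 5420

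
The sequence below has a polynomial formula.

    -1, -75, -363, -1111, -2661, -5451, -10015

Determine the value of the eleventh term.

-60051

Δ: -74 , -288 , -748 , -1550 , -2790 , -4564
Δ²: -214 , -460 , -802 , -1240 , -1774
Δ³: -246 , -342 , -438 , -534
Δ⁴: -96 , -96 , -96
Constant fourth difference = -96, so extend:
-534 − 96 = -630;  -1774 − 630 = -2404;  -4564 − 2404 = -6968;  -10015 − 6968 = -16983
-630 − 96 = -726;  -2404 − 726 = -3130;  -6968 − 3130 = -10098;  -16983 − 10098 = -27081
-726 − 96 = -822;  -3130 − 822 = -3952;  -10098 − 3952 = -14050;  -27081 − 14050 = -41131
-822 − 96 = -918;  -3952 − 918 = -4870;  -14050 − 4870 = -18920;  -41131 − 18920 = -60051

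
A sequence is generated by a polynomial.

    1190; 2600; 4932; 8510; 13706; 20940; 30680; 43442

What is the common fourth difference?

Δ: 1410, 2332, 3578, 5196, 7234, 9740, 12762
Δ²: 922, 1246, 1618, 2038, 2506, 3022
Δ³: 324, 372, 420, 468, 516
Δ⁴: 48, 48, 48, 48

48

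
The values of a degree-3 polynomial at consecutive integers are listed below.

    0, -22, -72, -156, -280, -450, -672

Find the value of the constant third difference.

-6

D1: -22, -50, -84, -124, -170, -222
D2: -28, -34, -40, -46, -52
D3: -6, -6, -6, -6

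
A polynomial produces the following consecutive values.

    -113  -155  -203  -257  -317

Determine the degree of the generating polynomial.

2

First differences: -42, -48, -54, -60
Second differences: -6, -6, -6
The second differences are constant, so the polynomial has degree 2.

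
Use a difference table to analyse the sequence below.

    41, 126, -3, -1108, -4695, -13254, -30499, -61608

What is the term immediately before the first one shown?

0

D1: 85, -129, -1105, -3587, -8559, -17245, -31109
D2: -214, -976, -2482, -4972, -8686, -13864
D3: -762, -1506, -2490, -3714, -5178
D4: -744, -984, -1224, -1464
D5: -240, -240, -240
The fifth differences are constant at -240.
Work back: -744 + 240 = -504;  -762 + 504 = -258;  -214 + 258 = 44;  85 − 44 = 41;  41 − 41 = 0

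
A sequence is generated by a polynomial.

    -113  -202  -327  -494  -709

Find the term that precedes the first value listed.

-54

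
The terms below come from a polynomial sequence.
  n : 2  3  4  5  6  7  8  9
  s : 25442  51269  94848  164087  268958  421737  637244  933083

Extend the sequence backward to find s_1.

11283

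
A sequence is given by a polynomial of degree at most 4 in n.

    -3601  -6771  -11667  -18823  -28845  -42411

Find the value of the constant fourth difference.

-72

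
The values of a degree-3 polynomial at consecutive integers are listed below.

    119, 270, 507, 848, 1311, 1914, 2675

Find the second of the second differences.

104

Δ: 151, 237, 341, 463, 603, 761
Δ²: 86, 104, 122, 140, 158
Δ³: 18, 18, 18, 18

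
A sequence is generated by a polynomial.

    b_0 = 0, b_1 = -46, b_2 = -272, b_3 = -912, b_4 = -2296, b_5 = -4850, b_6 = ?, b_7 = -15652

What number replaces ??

Using the first 6 terms:
First differences: -46, -226, -640, -1384, -2554
Second differences: -180, -414, -744, -1170
Third differences: -234, -330, -426
Fourth differences: -96, -96
Constant fourth difference = -96.
Extend forward: -426 − 96 = -522;  -1170 − 522 = -1692;  -2554 − 1692 = -4246;  -4850 − 4246 = -9096

-9096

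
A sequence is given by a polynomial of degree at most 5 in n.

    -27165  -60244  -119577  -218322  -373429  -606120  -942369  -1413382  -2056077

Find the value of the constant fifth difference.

-480

First differences: -33079, -59333, -98745, -155107, -232691, -336249, -471013, -642695
Second differences: -26254, -39412, -56362, -77584, -103558, -134764, -171682
Third differences: -13158, -16950, -21222, -25974, -31206, -36918
Fourth differences: -3792, -4272, -4752, -5232, -5712
Fifth differences: -480, -480, -480, -480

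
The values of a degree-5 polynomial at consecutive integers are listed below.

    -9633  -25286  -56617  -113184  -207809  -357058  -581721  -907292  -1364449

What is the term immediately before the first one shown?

-2884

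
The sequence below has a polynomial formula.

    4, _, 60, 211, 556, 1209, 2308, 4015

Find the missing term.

13

Using the last 6 terms:
Δ: 151  345  653  1099  1707
Δ²: 194  308  446  608
Δ³: 114  138  162
Δ⁴: 24  24
Constant fourth difference = 24.
Extend backward: 114 − 24 = 90;  194 − 90 = 104;  151 − 104 = 47;  60 − 47 = 13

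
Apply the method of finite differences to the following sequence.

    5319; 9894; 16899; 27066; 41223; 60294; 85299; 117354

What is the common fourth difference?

96

First differences: 4575, 7005, 10167, 14157, 19071, 25005, 32055
Second differences: 2430, 3162, 3990, 4914, 5934, 7050
Third differences: 732, 828, 924, 1020, 1116
Fourth differences: 96, 96, 96, 96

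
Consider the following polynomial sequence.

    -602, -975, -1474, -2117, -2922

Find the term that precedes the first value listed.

-373  -499  -643  -805
-126  -144  -162
-18  -18
The third differences are constant at -18.
Work back: -126 + 18 = -108;  -373 + 108 = -265;  -602 + 265 = -337

-337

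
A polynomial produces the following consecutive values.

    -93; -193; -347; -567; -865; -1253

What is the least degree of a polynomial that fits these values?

3

-100, -154, -220, -298, -388
-54, -66, -78, -90
-12, -12, -12
The third differences are constant, so the polynomial has degree 3.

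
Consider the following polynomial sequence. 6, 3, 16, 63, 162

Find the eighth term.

951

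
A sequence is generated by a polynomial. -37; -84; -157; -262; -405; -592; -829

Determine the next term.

-1122

D1: -47, -73, -105, -143, -187, -237
D2: -26, -32, -38, -44, -50
D3: -6, -6, -6, -6
Constant third difference = -6, so extend:
-50 − 6 = -56;  -237 − 56 = -293;  -829 − 293 = -1122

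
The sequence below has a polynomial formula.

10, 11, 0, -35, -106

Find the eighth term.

-655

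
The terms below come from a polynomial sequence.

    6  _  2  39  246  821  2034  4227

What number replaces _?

Using the last 6 terms:
D1: 37, 207, 575, 1213, 2193
D2: 170, 368, 638, 980
D3: 198, 270, 342
D4: 72, 72
Constant fourth difference = 72.
Extend backward: 198 − 72 = 126;  170 − 126 = 44;  37 − 44 = -7;  2 + 7 = 9

9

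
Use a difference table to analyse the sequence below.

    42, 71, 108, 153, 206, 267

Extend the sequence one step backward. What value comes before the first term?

21

Δ: 29, 37, 45, 53, 61
Δ²: 8, 8, 8, 8
The second differences are constant at 8.
Work back: 29 − 8 = 21;  42 − 21 = 21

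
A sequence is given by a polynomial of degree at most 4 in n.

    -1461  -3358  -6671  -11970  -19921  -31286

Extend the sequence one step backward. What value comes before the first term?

-506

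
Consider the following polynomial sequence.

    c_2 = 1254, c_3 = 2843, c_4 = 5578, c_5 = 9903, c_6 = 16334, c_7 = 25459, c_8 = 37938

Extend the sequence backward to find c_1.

439

D1: 1589, 2735, 4325, 6431, 9125, 12479
D2: 1146, 1590, 2106, 2694, 3354
D3: 444, 516, 588, 660
D4: 72, 72, 72
The fourth differences are constant at 72.
Work back: 444 − 72 = 372;  1146 − 372 = 774;  1589 − 774 = 815;  1254 − 815 = 439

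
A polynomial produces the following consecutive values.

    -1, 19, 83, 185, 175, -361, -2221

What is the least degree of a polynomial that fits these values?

5

First differences: 20, 64, 102, -10, -536, -1860
Second differences: 44, 38, -112, -526, -1324
Third differences: -6, -150, -414, -798
Fourth differences: -144, -264, -384
Fifth differences: -120, -120
The fifth differences are constant, so the polynomial has degree 5.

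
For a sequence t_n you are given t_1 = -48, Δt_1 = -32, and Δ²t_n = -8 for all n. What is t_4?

Build the table forward from the leading diagonal:
Δ²: -8, -8, -8, -8
Δ: -32, -40, -48, -56
t: -48, -80, -120, -168

-168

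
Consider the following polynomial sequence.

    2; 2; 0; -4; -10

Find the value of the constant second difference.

-2

First differences: 0, -2, -4, -6
Second differences: -2, -2, -2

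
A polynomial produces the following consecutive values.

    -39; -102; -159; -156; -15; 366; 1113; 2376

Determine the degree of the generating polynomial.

First differences: -63, -57, 3, 141, 381, 747, 1263
Second differences: 6, 60, 138, 240, 366, 516
Third differences: 54, 78, 102, 126, 150
Fourth differences: 24, 24, 24, 24
The fourth differences are constant, so the polynomial has degree 4.

4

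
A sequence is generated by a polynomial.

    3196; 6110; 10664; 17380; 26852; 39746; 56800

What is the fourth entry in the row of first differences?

Δ: 2914, 4554, 6716, 9472, 12894, 17054
Δ²: 1640, 2162, 2756, 3422, 4160
Δ³: 522, 594, 666, 738
Δ⁴: 72, 72, 72

9472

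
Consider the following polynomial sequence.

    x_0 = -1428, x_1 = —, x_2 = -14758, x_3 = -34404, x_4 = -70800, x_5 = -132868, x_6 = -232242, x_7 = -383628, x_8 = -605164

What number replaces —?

-5292

Using the last 7 terms:
First differences: -19646, -36396, -62068, -99374, -151386, -221536
Second differences: -16750, -25672, -37306, -52012, -70150
Third differences: -8922, -11634, -14706, -18138
Fourth differences: -2712, -3072, -3432
Fifth differences: -360, -360
Constant fifth difference = -360.
Extend backward: -2712 + 360 = -2352;  -8922 + 2352 = -6570;  -16750 + 6570 = -10180;  -19646 + 10180 = -9466;  -14758 + 9466 = -5292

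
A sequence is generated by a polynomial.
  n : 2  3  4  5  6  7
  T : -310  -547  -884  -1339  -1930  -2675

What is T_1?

D1: -237, -337, -455, -591, -745
D2: -100, -118, -136, -154
D3: -18, -18, -18
The third differences are constant at -18.
Work back: -100 + 18 = -82;  -237 + 82 = -155;  -310 + 155 = -155

-155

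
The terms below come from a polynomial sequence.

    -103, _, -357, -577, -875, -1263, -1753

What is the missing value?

-203

Using the last 5 terms:
Δ: -220, -298, -388, -490
Δ²: -78, -90, -102
Δ³: -12, -12
Constant third difference = -12.
Extend backward: -78 + 12 = -66;  -220 + 66 = -154;  -357 + 154 = -203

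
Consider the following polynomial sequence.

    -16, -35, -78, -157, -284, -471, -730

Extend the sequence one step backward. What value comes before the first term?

First differences: -19  -43  -79  -127  -187  -259
Second differences: -24  -36  -48  -60  -72
Third differences: -12  -12  -12  -12
The third differences are constant at -12.
Work back: -24 + 12 = -12;  -19 + 12 = -7;  -16 + 7 = -9

-9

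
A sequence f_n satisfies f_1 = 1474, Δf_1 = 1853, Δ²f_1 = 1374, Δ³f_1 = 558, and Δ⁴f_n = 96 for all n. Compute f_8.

Build the table forward from the leading diagonal:
Δ⁴: 96, 96, 96, 96, 96, 96, 96, 96
Δ³: 558, 654, 750, 846, 942, 1038, 1134, 1230
Δ²: 1374, 1932, 2586, 3336, 4182, 5124, 6162, 7296
Δ: 1853, 3227, 5159, 7745, 11081, 15263, 20387, 26549
f: 1474, 3327, 6554, 11713, 19458, 30539, 45802, 66189

66189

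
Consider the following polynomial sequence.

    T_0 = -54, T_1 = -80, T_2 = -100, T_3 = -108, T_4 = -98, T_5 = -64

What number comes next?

0

Δ: -26, -20, -8, 10, 34
Δ²: 6, 12, 18, 24
Δ³: 6, 6, 6
Third differences constant at 6.
24 + 6 = 30;  34 + 30 = 64;  -64 + 64 = 0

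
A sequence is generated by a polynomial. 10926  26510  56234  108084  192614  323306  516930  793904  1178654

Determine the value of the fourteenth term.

15584 , 29724 , 51850 , 84530 , 130692 , 193624 , 276974 , 384750
14140 , 22126 , 32680 , 46162 , 62932 , 83350 , 107776
7986 , 10554 , 13482 , 16770 , 20418 , 24426
2568 , 2928 , 3288 , 3648 , 4008
360 , 360 , 360 , 360
Constant fifth difference = 360, so extend:
4008 + 360 = 4368;  24426 + 4368 = 28794;  107776 + 28794 = 136570;  384750 + 136570 = 521320;  1178654 + 521320 = 1699974
4368 + 360 = 4728;  28794 + 4728 = 33522;  136570 + 33522 = 170092;  521320 + 170092 = 691412;  1699974 + 691412 = 2391386
4728 + 360 = 5088;  33522 + 5088 = 38610;  170092 + 38610 = 208702;  691412 + 208702 = 900114;  2391386 + 900114 = 3291500
5088 + 360 = 5448;  38610 + 5448 = 44058;  208702 + 44058 = 252760;  900114 + 252760 = 1152874;  3291500 + 1152874 = 4444374
5448 + 360 = 5808;  44058 + 5808 = 49866;  252760 + 49866 = 302626;  1152874 + 302626 = 1455500;  4444374 + 1455500 = 5899874

5899874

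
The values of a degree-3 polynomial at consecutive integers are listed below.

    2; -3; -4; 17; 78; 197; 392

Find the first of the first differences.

-5

First differences: -5, -1, 21, 61, 119, 195
Second differences: 4, 22, 40, 58, 76
Third differences: 18, 18, 18, 18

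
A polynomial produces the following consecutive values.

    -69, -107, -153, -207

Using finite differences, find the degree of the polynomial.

2

-38, -46, -54
-8, -8
The second differences are constant, so the polynomial has degree 2.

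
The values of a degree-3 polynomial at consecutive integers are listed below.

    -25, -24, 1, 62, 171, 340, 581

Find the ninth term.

1327

D1: 1  25  61  109  169  241
D2: 24  36  48  60  72
D3: 12  12  12  12
Constant third difference = 12, so extend:
72 + 12 = 84;  241 + 84 = 325;  581 + 325 = 906
84 + 12 = 96;  325 + 96 = 421;  906 + 421 = 1327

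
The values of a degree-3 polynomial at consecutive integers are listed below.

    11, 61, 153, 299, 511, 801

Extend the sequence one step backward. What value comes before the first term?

-9

Δ: 50, 92, 146, 212, 290
Δ²: 42, 54, 66, 78
Δ³: 12, 12, 12
The third differences are constant at 12.
Work back: 42 − 12 = 30;  50 − 30 = 20;  11 − 20 = -9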